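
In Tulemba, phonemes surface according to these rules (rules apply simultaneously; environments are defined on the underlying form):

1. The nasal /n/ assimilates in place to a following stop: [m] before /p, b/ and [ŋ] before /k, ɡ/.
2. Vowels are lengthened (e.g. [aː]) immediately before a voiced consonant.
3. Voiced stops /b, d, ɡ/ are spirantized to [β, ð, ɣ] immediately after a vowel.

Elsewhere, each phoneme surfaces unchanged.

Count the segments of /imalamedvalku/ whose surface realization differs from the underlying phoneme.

Segments that undergo a rule: /i/ → [iː] (rule 2); /a/ → [aː] (rule 2); /a/ → [aː] (rule 2); /e/ → [eː] (rule 2); /d/ → [ð] (rule 3); /a/ → [aː] (rule 2).
All other segments surface unchanged.

6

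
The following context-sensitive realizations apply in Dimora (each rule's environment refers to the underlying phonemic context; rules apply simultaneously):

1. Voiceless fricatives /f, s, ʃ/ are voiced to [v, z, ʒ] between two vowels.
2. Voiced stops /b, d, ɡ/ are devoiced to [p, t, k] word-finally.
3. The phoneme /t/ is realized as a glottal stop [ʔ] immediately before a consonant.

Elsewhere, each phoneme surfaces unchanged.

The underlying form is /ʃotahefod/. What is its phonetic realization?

/ʃ/ — word-initial; rule 1 does not apply here → [ʃ].
/o/ stays [o].
/t/ — between /o/ and /a/; rule 3 does not apply here → [t].
/a/ (between /t/ and /h/): no rule targets it → [a].
/h/ stays [h].
/e/ — not in any rule's target class → [e].
Rule 1 applies to /f/ (between /e/ and /o/: between two vowels) → [v].
/o/ (between /f/ and /d/) is unaffected → [o].
/d/ (word-final) occurs word-finally → [t] by rule 2.

[ʃotahevot]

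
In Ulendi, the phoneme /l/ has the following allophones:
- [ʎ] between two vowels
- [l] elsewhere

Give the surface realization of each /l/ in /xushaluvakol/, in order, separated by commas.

Occurrence 1 (position 6): between two vowels → [ʎ].
Occurrence 2 (position 12): no conditioning environment matches → elsewhere allophone [l].

[ʎ], [l]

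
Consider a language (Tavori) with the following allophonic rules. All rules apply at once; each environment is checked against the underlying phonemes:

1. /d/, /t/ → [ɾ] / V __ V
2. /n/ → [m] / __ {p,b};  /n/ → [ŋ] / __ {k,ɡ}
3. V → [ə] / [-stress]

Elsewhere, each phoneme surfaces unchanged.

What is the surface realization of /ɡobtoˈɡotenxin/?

[ɡəbtəˈɡoɾənxən]

/ɡ/ stays [ɡ].
Rule 3 applies to /o/ (between /ɡ/ and /b/: in an unstressed syllable) → [ə].
/b/ — not in any rule's target class → [b].
/t/ (between /b/ and /o/) is in the target of rule 1 but the environment (between two vowels) is not met → [t].
/o/ meets the environment for rule 3 (in an unstressed syllable) → [ə].
/ɡ/ — not in any rule's target class → [ɡ].
/o/ (between /ɡ/ and /t/): rule 3 targets it, but not in an unstressed syllable → unchanged [o].
/t/ (between /o/ and /e/): between two vowels, so rule 1 applies → [ɾ].
Rule 3 applies to /e/ (between /t/ and /n/: in an unstressed syllable) → [ə].
/n/ — between /e/ and /x/; rule 2 does not apply here → [n].
/x/ — not in any rule's target class → [x].
/i/ (between /x/ and /n/): in an unstressed syllable, so rule 3 applies → [ə].
/n/ (word-final) is in the target of rule 2 but the environment (before a labial or velar stop) is not met → [n].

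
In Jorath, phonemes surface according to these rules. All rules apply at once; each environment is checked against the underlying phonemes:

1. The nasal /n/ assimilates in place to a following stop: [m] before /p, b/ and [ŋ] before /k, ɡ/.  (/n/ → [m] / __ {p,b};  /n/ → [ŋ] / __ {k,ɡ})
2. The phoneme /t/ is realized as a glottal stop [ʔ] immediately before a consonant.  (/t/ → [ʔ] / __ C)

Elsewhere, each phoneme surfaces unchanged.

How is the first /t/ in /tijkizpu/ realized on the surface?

/t/ (word-initial) fails the environment for rule 2, so it stays [t].

[t]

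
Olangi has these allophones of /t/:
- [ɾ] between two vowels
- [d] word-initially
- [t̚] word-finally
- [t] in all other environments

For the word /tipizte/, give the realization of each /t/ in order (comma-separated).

Occurrence 1 (position 1): word-initially → [d].
Occurrence 2 (position 6): no conditioning environment matches → elsewhere allophone [t].

[d], [t]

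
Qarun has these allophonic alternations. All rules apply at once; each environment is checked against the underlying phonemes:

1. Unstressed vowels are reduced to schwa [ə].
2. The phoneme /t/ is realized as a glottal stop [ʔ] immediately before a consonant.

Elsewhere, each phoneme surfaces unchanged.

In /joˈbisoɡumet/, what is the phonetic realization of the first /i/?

/i/ (between /b/ and /s/): rule 1 targets it, but not in an unstressed syllable → unchanged [i].

[i]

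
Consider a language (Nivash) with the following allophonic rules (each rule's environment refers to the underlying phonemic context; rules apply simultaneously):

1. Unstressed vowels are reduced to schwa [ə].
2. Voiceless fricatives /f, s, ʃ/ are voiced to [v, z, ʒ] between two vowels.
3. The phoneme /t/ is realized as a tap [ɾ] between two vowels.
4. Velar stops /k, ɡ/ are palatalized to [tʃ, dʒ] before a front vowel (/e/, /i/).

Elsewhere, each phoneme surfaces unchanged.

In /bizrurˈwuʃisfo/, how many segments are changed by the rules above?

Segments that undergo a rule: /i/ → [ə] (rule 1); /u/ → [ə] (rule 1); /ʃ/ → [ʒ] (rule 2); /i/ → [ə] (rule 1); /o/ → [ə] (rule 1).
All other segments surface unchanged.

5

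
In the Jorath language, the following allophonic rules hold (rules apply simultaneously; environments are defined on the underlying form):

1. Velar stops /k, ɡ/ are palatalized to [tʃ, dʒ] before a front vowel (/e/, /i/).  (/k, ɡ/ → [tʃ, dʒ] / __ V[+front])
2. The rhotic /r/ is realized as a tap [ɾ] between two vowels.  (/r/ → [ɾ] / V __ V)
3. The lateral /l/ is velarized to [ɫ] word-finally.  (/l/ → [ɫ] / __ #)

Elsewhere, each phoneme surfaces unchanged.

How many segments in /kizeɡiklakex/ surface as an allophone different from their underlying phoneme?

3

Segments that undergo a rule: /k/ → [tʃ] (rule 1); /ɡ/ → [dʒ] (rule 1); /k/ → [tʃ] (rule 1).
All other segments surface unchanged.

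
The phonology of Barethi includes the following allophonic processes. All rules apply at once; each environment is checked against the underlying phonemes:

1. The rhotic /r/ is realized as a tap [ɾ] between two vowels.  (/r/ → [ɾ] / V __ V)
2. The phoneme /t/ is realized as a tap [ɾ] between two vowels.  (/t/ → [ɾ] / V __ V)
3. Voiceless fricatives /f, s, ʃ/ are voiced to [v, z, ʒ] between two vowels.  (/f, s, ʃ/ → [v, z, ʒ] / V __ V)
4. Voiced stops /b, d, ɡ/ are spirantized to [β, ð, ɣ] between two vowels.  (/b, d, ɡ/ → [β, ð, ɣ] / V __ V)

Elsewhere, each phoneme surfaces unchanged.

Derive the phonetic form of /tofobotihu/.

[tovoβoɾihu]

/t/ (word-initial) is in the target of rule 2 but the environment (between two vowels) is not met → [t].
/o/ stays [o].
/f/ (between /o/ and /o/) occurs between two vowels → [v] by rule 3.
/o/ stays [o].
/b/ — between /o/ and /o/, between two vowels — surfaces as [β] (rule 4).
/o/ (between /b/ and /t/): no rule targets it → [o].
/t/ — between /o/ and /i/, between two vowels — surfaces as [ɾ] (rule 2).
/i/ stays [i].
/h/ (between /i/ and /u/): no rule targets it → [h].
/u/ (word-final) is unaffected → [u].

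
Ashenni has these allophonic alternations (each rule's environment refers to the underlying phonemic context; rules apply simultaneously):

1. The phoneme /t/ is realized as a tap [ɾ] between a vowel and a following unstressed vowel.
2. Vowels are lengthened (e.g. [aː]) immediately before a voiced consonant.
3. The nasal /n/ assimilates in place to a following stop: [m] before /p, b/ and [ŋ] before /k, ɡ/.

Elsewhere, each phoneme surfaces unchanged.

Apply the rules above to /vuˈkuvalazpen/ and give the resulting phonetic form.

/v/ — not in any rule's target class → [v].
/u/ (between /v/ and /k/): rule 2 targets it, but not before a voiced consonant → unchanged [u].
/k/ (between /u/ and /u/) is unaffected → [k].
Rule 2 applies to /u/ (between /k/ and /v/: before a voiced consonant) → [uː].
/v/ (between /u/ and /a/) is unaffected → [v].
/a/ meets the environment for rule 2 (before a voiced consonant) → [aː].
/l/ (between /a/ and /a/): no rule targets it → [l].
/a/ (between /l/ and /z/) occurs before a voiced consonant → [aː] by rule 2.
/z/ (between /a/ and /p/) is unaffected → [z].
/p/ — not in any rule's target class → [p].
/e/ (between /p/ and /n/): before a voiced consonant, so rule 2 applies → [eː].
/n/ (word-final) fails the environment for rule 3, so it stays [n].

[vuˈkuːvaːlaːzpeːn]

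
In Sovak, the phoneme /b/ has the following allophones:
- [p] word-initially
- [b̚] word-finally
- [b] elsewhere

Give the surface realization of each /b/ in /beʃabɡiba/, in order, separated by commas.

[p], [b], [b]

Occurrence 1 (position 1): word-initially → [p].
Occurrence 2 (position 5): no conditioning environment matches → elsewhere allophone [b].
Occurrence 3 (position 8): no conditioning environment matches → elsewhere allophone [b].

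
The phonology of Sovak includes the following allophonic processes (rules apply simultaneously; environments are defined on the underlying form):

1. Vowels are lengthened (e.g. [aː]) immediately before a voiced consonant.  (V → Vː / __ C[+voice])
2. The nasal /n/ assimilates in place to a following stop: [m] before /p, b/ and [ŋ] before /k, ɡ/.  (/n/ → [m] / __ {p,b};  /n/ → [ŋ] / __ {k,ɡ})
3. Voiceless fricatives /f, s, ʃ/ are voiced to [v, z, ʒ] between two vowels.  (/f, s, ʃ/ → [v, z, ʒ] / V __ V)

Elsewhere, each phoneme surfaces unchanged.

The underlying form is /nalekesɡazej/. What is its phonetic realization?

[naːlekesɡaːzeːj]

/n/ (word-initial) is in the target of rule 2 but the environment (before a labial or velar stop) is not met → [n].
/a/ — between /n/ and /l/, before a voiced consonant — surfaces as [aː] (rule 1).
/l/ (between /a/ and /e/) is unaffected → [l].
/e/ (between /l/ and /k/) is in the target of rule 1 but the environment (before a voiced consonant) is not met → [e].
/k/ stays [k].
/e/ (between /k/ and /s/): rule 1 targets it, but not before a voiced consonant → unchanged [e].
/s/ (between /e/ and /ɡ/): rule 3 targets it, but not between two vowels → unchanged [s].
/ɡ/ — not in any rule's target class → [ɡ].
/a/ — between /ɡ/ and /z/, before a voiced consonant — surfaces as [aː] (rule 1).
/z/ stays [z].
/e/ (between /z/ and /j/) occurs before a voiced consonant → [eː] by rule 1.
/j/ stays [j].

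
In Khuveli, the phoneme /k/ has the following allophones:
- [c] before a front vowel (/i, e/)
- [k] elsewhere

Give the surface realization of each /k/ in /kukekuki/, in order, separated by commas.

[k], [c], [k], [c]

Occurrence 1 (position 1): no conditioning environment matches → elsewhere allophone [k].
Occurrence 2 (position 3): before a front vowel → [c].
Occurrence 3 (position 5): no conditioning environment matches → elsewhere allophone [k].
Occurrence 4 (position 7): before a front vowel → [c].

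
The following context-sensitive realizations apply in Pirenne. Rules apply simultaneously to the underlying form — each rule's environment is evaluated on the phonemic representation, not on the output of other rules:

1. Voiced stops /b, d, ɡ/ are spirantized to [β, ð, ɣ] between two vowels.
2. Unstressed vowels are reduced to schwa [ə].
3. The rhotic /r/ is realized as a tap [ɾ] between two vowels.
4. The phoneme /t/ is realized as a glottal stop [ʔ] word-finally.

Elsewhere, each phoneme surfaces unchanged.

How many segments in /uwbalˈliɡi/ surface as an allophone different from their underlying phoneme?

Segments that undergo a rule: /u/ → [ə] (rule 2); /a/ → [ə] (rule 2); /ɡ/ → [ɣ] (rule 1); /i/ → [ə] (rule 2).
All other segments surface unchanged.

4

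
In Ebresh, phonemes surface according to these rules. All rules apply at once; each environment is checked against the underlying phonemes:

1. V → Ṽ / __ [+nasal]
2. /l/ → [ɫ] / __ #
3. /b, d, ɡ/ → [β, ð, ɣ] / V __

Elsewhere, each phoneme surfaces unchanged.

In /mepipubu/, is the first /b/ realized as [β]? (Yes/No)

Rule 3 applies to /b/ (between /u/ and /u/: immediately after a vowel) → [β].
The actual realization is [β], which matches [β].

Yes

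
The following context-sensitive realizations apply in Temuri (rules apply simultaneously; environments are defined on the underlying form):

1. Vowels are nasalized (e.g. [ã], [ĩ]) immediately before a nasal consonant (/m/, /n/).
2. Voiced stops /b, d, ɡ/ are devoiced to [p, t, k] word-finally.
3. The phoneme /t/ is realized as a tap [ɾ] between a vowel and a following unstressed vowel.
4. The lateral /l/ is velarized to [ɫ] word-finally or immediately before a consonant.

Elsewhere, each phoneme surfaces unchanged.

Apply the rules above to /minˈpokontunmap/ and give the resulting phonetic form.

[mĩnˈpokõntũnmap]

/m/ (word-initial) is unaffected → [m].
Rule 1 applies to /i/ (between /m/ and /n/: before a nasal consonant) → [ĩ].
/n/ stays [n].
/p/ (between /n/ and /o/) is unaffected → [p].
/o/ (between /p/ and /k/) is in the target of rule 1 but the environment (before a nasal consonant) is not met → [o].
/k/ (between /o/ and /o/) is unaffected → [k].
/o/ (between /k/ and /n/) occurs before a nasal consonant → [õ] by rule 1.
/n/ (between /o/ and /t/): no rule targets it → [n].
/t/ (between /n/ and /u/): rule 3 targets it, but not between a vowel and a following unstressed vowel → unchanged [t].
/u/ meets the environment for rule 1 (before a nasal consonant) → [ũ].
/n/ (between /u/ and /m/): no rule targets it → [n].
/m/ (between /n/ and /a/) is unaffected → [m].
/a/ — between /m/ and /p/; rule 1 does not apply here → [a].
/p/ stays [p].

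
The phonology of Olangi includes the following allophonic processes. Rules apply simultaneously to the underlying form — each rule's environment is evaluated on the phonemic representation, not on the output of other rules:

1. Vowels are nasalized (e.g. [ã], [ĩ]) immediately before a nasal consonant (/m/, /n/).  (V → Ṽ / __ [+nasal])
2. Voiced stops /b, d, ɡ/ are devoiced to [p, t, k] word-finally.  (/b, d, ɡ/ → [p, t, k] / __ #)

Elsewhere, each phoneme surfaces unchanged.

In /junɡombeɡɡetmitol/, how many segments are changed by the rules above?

2

Segments that undergo a rule: /u/ → [ũ] (rule 1); /o/ → [õ] (rule 1).
All other segments surface unchanged.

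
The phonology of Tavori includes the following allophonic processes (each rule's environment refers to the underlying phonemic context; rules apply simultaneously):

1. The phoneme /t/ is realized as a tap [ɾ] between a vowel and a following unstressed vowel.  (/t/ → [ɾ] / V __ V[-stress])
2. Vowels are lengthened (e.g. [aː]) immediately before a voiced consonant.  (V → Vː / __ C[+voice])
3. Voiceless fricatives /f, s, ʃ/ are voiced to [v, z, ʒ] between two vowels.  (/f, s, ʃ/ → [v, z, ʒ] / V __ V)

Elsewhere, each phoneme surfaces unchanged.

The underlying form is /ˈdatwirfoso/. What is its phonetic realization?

/d/ — not in any rule's target class → [d].
/a/ (between /d/ and /t/) is in the target of rule 2 but the environment (before a voiced consonant) is not met → [a].
/t/ (between /a/ and /w/): rule 1 targets it, but not between a vowel and a following unstressed vowel → unchanged [t].
/w/ (between /t/ and /i/) is unaffected → [w].
/i/ meets the environment for rule 2 (before a voiced consonant) → [iː].
/r/ (between /i/ and /f/) is unaffected → [r].
/f/ (between /r/ and /o/) fails the environment for rule 3, so it stays [f].
/o/ (between /f/ and /s/) is in the target of rule 2 but the environment (before a voiced consonant) is not met → [o].
/s/ (between /o/ and /o/): between two vowels, so rule 3 applies → [z].
/o/ (word-final): rule 2 targets it, but not before a voiced consonant → unchanged [o].

[ˈdatwiːrfozo]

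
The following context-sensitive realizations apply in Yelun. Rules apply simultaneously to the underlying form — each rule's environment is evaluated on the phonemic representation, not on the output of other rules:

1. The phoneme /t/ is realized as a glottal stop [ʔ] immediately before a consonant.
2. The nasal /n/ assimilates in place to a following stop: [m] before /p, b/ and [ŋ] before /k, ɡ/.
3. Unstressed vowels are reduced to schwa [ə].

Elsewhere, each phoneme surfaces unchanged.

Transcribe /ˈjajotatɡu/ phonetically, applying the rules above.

[ˈjajətəʔɡə]

/j/ — not in any rule's target class → [j].
/a/ (between /j/ and /j/) fails the environment for rule 3, so it stays [a].
/j/ (between /a/ and /o/): no rule targets it → [j].
/o/ (between /j/ and /t/) occurs in an unstressed syllable → [ə] by rule 3.
/t/ — between /o/ and /a/; rule 1 does not apply here → [t].
/a/ — between /t/ and /t/, in an unstressed syllable — surfaces as [ə] (rule 3).
Rule 1 applies to /t/ (between /a/ and /ɡ/: immediately before a consonant) → [ʔ].
/ɡ/ stays [ɡ].
/u/ — word-final, in an unstressed syllable — surfaces as [ə] (rule 3).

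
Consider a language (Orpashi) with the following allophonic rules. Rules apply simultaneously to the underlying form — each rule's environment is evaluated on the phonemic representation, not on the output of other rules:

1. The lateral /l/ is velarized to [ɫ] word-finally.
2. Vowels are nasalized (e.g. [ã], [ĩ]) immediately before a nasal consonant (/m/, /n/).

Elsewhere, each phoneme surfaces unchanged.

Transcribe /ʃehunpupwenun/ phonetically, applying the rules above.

/e/ (between /ʃ/ and /h/): rule 2 targets it, but not before a nasal consonant → unchanged [e].
Rule 2 applies to /u/ (between /h/ and /n/: before a nasal consonant) → [ũ].
/u/ (between /p/ and /p/): rule 2 targets it, but not before a nasal consonant → unchanged [u].
/e/ — between /w/ and /n/, before a nasal consonant — surfaces as [ẽ] (rule 2).
/u/ — between /n/ and /n/, before a nasal consonant — surfaces as [ũ] (rule 2).

[ʃehũnpupwẽnũn]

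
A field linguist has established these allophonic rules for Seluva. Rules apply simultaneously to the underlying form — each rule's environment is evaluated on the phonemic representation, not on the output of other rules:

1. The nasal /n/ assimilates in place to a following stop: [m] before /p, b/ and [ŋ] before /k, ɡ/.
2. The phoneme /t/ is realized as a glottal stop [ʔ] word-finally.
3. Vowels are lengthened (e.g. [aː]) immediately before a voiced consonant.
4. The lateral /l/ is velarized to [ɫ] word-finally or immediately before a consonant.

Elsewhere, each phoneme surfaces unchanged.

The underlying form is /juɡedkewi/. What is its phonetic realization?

[juːɡeːdkeːwi]

/j/ (word-initial) is unaffected → [j].
/u/ (between /j/ and /ɡ/): before a voiced consonant, so rule 3 applies → [uː].
/ɡ/ (between /u/ and /e/): no rule targets it → [ɡ].
/e/ (between /ɡ/ and /d/): before a voiced consonant, so rule 3 applies → [eː].
/d/ (between /e/ and /k/) is unaffected → [d].
/k/ (between /d/ and /e/) is unaffected → [k].
/e/ (between /k/ and /w/) occurs before a voiced consonant → [eː] by rule 3.
/w/ stays [w].
/i/ (word-final) is in the target of rule 3 but the environment (before a voiced consonant) is not met → [i].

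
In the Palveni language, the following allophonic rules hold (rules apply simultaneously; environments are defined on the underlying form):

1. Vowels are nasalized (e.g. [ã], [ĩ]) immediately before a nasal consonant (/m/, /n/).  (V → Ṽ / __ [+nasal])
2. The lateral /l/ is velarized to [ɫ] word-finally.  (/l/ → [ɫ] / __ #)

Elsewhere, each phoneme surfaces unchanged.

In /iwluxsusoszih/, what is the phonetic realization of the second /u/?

/u/ (between /s/ and /s/): rule 1 targets it, but not before a nasal consonant → unchanged [u].

[u]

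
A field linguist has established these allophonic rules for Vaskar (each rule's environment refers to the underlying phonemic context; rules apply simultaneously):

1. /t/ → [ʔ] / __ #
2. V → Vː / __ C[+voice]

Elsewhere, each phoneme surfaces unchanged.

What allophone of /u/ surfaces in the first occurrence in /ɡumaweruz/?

[uː]

/u/ (between /ɡ/ and /m/): before a voiced consonant, so rule 2 applies → [uː].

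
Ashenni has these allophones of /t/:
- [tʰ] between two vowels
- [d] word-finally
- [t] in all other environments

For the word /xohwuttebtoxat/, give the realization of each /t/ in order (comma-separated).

[t], [t], [t], [d]

Occurrence 1 (position 6): no conditioning environment matches → elsewhere allophone [t].
Occurrence 2 (position 7): no conditioning environment matches → elsewhere allophone [t].
Occurrence 3 (position 10): no conditioning environment matches → elsewhere allophone [t].
Occurrence 4 (position 14): word-finally → [d].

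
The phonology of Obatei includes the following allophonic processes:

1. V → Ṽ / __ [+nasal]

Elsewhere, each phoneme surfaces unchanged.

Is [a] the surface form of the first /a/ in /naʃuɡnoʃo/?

Yes

/a/ (between /n/ and /ʃ/) fails the environment for rule 1, so it stays [a].
The actual realization is [a], which matches [a].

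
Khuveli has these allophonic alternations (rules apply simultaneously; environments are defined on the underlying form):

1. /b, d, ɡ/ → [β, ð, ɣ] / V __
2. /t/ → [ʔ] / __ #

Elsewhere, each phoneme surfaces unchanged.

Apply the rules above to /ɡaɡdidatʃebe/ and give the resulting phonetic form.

[ɡaɣdiðatʃeβe]

/ɡ/ — word-initial; rule 1 does not apply here → [ɡ].
/a/ — not in any rule's target class → [a].
Rule 1 applies to /ɡ/ (between /a/ and /d/: immediately after a vowel) → [ɣ].
/d/ (between /ɡ/ and /i/): rule 1 targets it, but not immediately after a vowel → unchanged [d].
/i/ stays [i].
Rule 1 applies to /d/ (between /i/ and /a/: immediately after a vowel) → [ð].
/a/ (between /d/ and /t/): no rule targets it → [a].
/t/ (between /a/ and /ʃ/) fails the environment for rule 2, so it stays [t].
/ʃ/ (between /t/ and /e/): no rule targets it → [ʃ].
/e/ — not in any rule's target class → [e].
/b/ (between /e/ and /e/) occurs immediately after a vowel → [β] by rule 1.
/e/ — not in any rule's target class → [e].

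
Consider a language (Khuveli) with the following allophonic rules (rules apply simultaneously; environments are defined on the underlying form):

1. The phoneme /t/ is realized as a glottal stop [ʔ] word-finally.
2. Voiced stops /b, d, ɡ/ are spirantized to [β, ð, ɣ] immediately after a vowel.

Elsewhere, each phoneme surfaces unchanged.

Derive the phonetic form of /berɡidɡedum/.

[berɡiðɡeðum]

/b/ — word-initial; rule 2 does not apply here → [b].
/e/ stays [e].
/r/ (between /e/ and /ɡ/) is unaffected → [r].
/ɡ/ (between /r/ and /i/) fails the environment for rule 2, so it stays [ɡ].
/i/ (between /ɡ/ and /d/): no rule targets it → [i].
/d/ (between /i/ and /ɡ/) occurs immediately after a vowel → [ð] by rule 2.
/ɡ/ (between /d/ and /e/): rule 2 targets it, but not immediately after a vowel → unchanged [ɡ].
/e/ (between /ɡ/ and /d/): no rule targets it → [e].
/d/ (between /e/ and /u/): immediately after a vowel, so rule 2 applies → [ð].
/u/ stays [u].
/m/ stays [m].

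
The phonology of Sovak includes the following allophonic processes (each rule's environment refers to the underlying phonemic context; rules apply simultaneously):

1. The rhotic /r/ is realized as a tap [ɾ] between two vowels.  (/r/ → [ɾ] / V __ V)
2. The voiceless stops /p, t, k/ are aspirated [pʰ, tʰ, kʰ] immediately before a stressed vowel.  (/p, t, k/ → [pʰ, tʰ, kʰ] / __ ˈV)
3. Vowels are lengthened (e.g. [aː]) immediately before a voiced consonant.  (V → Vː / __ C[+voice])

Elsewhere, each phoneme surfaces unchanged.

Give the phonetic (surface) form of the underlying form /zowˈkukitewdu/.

/o/ meets the environment for rule 3 (before a voiced consonant) → [oː].
Rule 2 applies to /k/ (between /w/ and /u/: immediately before a stressed vowel) → [kʰ].
/u/ — between /k/ and /k/; rule 3 does not apply here → [u].
/k/ (between /u/ and /i/) is in the target of rule 2 but the environment (immediately before a stressed vowel) is not met → [k].
/i/ (between /k/ and /t/): rule 3 targets it, but not before a voiced consonant → unchanged [i].
/t/ (between /i/ and /e/): rule 2 targets it, but not immediately before a stressed vowel → unchanged [t].
Rule 3 applies to /e/ (between /t/ and /w/: before a voiced consonant) → [eː].
/u/ (word-final) is in the target of rule 3 but the environment (before a voiced consonant) is not met → [u].

[zoːwˈkʰukiteːwdu]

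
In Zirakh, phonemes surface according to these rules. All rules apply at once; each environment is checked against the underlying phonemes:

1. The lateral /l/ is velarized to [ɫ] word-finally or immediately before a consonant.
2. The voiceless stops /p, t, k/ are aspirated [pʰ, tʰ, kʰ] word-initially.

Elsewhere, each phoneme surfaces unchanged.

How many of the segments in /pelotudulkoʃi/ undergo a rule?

Segments that undergo a rule: /p/ → [pʰ] (rule 2); /l/ → [ɫ] (rule 1).
All other segments surface unchanged.

2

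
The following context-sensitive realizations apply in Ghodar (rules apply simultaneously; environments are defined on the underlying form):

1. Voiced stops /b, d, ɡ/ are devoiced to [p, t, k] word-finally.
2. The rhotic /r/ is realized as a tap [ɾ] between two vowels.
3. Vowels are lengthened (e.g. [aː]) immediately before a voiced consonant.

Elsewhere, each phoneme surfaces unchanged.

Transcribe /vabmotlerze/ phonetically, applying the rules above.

[vaːbmotleːrze]

/v/ (word-initial) is unaffected → [v].
Rule 3 applies to /a/ (between /v/ and /b/: before a voiced consonant) → [aː].
/b/ (between /a/ and /m/): rule 1 targets it, but not word-finally → unchanged [b].
/m/ (between /b/ and /o/) is unaffected → [m].
/o/ (between /m/ and /t/) is in the target of rule 3 but the environment (before a voiced consonant) is not met → [o].
/t/ — not in any rule's target class → [t].
/l/ stays [l].
/e/ meets the environment for rule 3 (before a voiced consonant) → [eː].
/r/ (between /e/ and /z/) is in the target of rule 2 but the environment (between two vowels) is not met → [r].
/z/ — not in any rule's target class → [z].
/e/ — word-final; rule 3 does not apply here → [e].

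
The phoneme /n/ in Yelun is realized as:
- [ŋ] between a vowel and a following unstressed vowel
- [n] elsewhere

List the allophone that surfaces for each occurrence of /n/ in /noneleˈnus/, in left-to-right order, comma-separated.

Occurrence 1 (position 1): no conditioning environment matches → elsewhere allophone [n].
Occurrence 2 (position 3): between a vowel and a following unstressed vowel → [ŋ].
Occurrence 3 (position 7): no conditioning environment matches → elsewhere allophone [n].

[n], [ŋ], [n]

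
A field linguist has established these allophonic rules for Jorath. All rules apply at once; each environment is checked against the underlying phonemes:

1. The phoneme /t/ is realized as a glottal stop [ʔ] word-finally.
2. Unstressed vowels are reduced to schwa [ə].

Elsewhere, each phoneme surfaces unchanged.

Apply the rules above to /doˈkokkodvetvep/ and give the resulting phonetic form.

[dəˈkokkədvətvəp]

/d/ (word-initial) is unaffected → [d].
Rule 2 applies to /o/ (between /d/ and /k/: in an unstressed syllable) → [ə].
/k/ (between /o/ and /o/) is unaffected → [k].
/o/ — between /k/ and /k/; rule 2 does not apply here → [o].
/k/ stays [k].
/k/ — not in any rule's target class → [k].
/o/ — between /k/ and /d/, in an unstressed syllable — surfaces as [ə] (rule 2).
/d/ — not in any rule's target class → [d].
/v/ stays [v].
Rule 2 applies to /e/ (between /v/ and /t/: in an unstressed syllable) → [ə].
/t/ — between /e/ and /v/; rule 1 does not apply here → [t].
/v/ (between /t/ and /e/) is unaffected → [v].
Rule 2 applies to /e/ (between /v/ and /p/: in an unstressed syllable) → [ə].
/p/ (word-final): no rule targets it → [p].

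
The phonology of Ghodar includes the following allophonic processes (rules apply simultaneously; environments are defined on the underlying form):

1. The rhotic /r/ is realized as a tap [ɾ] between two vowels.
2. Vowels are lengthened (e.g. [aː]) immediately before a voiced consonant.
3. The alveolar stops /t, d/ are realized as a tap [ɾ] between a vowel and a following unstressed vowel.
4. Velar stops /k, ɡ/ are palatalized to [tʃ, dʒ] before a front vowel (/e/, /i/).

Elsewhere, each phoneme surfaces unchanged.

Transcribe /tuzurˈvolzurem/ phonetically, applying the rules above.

/t/ — word-initial; rule 3 does not apply here → [t].
Rule 2 applies to /u/ (between /t/ and /z/: before a voiced consonant) → [uː].
/z/ (between /u/ and /u/): no rule targets it → [z].
/u/ (between /z/ and /r/): before a voiced consonant, so rule 2 applies → [uː].
/r/ (between /u/ and /v/) is in the target of rule 1 but the environment (between two vowels) is not met → [r].
/v/ stays [v].
Rule 2 applies to /o/ (between /v/ and /l/: before a voiced consonant) → [oː].
/l/ (between /o/ and /z/): no rule targets it → [l].
/z/ — not in any rule's target class → [z].
/u/ meets the environment for rule 2 (before a voiced consonant) → [uː].
/r/ (between /u/ and /e/) occurs between two vowels → [ɾ] by rule 1.
/e/ (between /r/ and /m/): before a voiced consonant, so rule 2 applies → [eː].
/m/ (word-final) is unaffected → [m].

[tuːzuːrˈvoːlzuːɾeːm]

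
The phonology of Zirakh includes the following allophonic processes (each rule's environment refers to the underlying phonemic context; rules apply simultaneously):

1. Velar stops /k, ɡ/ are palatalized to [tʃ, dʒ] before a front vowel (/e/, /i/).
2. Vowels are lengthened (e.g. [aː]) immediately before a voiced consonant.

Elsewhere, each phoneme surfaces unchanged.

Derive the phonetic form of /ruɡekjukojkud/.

/r/ (word-initial): no rule targets it → [r].
/u/ — between /r/ and /ɡ/, before a voiced consonant — surfaces as [uː] (rule 2).
/ɡ/ meets the environment for rule 1 (before a front vowel) → [dʒ].
/e/ (between /ɡ/ and /k/) fails the environment for rule 2, so it stays [e].
/k/ — between /e/ and /j/; rule 1 does not apply here → [k].
/j/ (between /k/ and /u/) is unaffected → [j].
/u/ (between /j/ and /k/) fails the environment for rule 2, so it stays [u].
/k/ (between /u/ and /o/) is in the target of rule 1 but the environment (before a front vowel) is not met → [k].
/o/ (between /k/ and /j/) occurs before a voiced consonant → [oː] by rule 2.
/j/ (between /o/ and /k/) is unaffected → [j].
/k/ (between /j/ and /u/): rule 1 targets it, but not before a front vowel → unchanged [k].
/u/ meets the environment for rule 2 (before a voiced consonant) → [uː].
/d/ stays [d].

[ruːdʒekjukoːjkuːd]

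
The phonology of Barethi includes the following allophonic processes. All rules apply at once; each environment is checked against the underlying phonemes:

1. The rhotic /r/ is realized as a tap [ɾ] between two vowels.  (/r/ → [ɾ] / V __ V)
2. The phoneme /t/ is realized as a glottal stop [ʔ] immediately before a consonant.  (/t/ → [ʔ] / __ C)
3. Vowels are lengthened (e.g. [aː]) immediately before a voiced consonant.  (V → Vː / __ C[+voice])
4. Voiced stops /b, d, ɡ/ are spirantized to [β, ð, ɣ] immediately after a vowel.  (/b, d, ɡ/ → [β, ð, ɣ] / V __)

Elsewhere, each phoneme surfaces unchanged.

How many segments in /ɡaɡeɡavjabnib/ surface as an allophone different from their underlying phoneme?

9

Segments that undergo a rule: /a/ → [aː] (rule 3); /ɡ/ → [ɣ] (rule 4); /e/ → [eː] (rule 3); /ɡ/ → [ɣ] (rule 4); /a/ → [aː] (rule 3); /a/ → [aː] (rule 3); /b/ → [β] (rule 4); /i/ → [iː] (rule 3); /b/ → [β] (rule 4).
All other segments surface unchanged.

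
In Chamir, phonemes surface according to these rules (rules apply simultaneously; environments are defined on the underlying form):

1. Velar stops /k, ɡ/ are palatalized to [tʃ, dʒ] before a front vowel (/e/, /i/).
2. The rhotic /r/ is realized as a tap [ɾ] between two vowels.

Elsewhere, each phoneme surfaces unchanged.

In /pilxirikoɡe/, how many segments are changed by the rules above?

Segments that undergo a rule: /r/ → [ɾ] (rule 2); /ɡ/ → [dʒ] (rule 1).
All other segments surface unchanged.

2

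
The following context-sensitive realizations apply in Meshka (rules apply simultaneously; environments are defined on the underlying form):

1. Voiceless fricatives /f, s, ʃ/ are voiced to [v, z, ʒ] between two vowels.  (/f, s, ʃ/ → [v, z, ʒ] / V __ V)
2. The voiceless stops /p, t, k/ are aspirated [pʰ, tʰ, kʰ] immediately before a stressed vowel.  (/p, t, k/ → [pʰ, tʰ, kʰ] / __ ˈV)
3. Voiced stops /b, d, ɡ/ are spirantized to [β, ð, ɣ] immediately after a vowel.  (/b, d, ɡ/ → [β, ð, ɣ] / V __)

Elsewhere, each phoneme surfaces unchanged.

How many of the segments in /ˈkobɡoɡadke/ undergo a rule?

Segments that undergo a rule: /k/ → [kʰ] (rule 2); /b/ → [β] (rule 3); /ɡ/ → [ɣ] (rule 3); /d/ → [ð] (rule 3).
All other segments surface unchanged.

4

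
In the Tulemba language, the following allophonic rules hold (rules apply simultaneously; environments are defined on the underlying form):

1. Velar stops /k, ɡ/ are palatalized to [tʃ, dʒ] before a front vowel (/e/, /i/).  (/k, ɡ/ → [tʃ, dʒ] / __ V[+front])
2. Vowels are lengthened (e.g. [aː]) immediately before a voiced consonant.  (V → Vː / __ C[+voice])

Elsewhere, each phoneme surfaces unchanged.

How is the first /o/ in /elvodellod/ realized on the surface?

[oː]

/o/ (between /v/ and /d/): before a voiced consonant, so rule 2 applies → [oː].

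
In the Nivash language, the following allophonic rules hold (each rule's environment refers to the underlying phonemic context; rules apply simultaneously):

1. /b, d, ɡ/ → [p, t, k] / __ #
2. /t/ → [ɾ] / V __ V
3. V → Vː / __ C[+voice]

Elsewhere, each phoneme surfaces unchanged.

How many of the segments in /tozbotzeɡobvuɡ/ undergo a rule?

5

Segments that undergo a rule: /o/ → [oː] (rule 3); /e/ → [eː] (rule 3); /o/ → [oː] (rule 3); /u/ → [uː] (rule 3); /ɡ/ → [k] (rule 1).
All other segments surface unchanged.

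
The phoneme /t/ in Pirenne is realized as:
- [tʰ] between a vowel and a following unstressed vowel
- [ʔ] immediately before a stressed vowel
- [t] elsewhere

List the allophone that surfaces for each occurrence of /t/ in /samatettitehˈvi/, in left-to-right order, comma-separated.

[tʰ], [t], [t], [tʰ]

Occurrence 1 (position 5): between a vowel and a following unstressed vowel → [tʰ].
Occurrence 2 (position 7): no conditioning environment matches → elsewhere allophone [t].
Occurrence 3 (position 8): no conditioning environment matches → elsewhere allophone [t].
Occurrence 4 (position 10): between a vowel and a following unstressed vowel → [tʰ].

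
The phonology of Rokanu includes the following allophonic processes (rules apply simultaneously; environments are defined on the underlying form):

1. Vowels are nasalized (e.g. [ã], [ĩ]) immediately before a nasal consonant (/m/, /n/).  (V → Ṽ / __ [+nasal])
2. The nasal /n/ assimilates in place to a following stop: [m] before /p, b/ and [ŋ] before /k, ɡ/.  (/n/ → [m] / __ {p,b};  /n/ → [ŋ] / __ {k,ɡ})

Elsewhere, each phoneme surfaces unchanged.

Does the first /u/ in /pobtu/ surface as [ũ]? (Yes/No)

/u/ (word-final) fails the environment for rule 1, so it stays [u].
The actual realization is [u], not [ũ].

No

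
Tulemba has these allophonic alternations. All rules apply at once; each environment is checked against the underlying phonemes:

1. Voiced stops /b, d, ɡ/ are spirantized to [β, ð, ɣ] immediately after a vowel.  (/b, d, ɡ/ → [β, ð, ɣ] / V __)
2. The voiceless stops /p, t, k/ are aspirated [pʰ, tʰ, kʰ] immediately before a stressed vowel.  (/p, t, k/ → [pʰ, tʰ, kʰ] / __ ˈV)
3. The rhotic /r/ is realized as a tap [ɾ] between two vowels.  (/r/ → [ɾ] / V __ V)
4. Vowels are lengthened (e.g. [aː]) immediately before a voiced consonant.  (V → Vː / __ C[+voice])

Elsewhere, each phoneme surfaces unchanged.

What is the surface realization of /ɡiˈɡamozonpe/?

/ɡ/ (word-initial) fails the environment for rule 1, so it stays [ɡ].
/i/ (between /ɡ/ and /ɡ/) occurs before a voiced consonant → [iː] by rule 4.
/ɡ/ — between /i/ and /a/, immediately after a vowel — surfaces as [ɣ] (rule 1).
/a/ (between /ɡ/ and /m/) occurs before a voiced consonant → [aː] by rule 4.
/m/ (between /a/ and /o/): no rule targets it → [m].
/o/ (between /m/ and /z/) occurs before a voiced consonant → [oː] by rule 4.
/z/ (between /o/ and /o/): no rule targets it → [z].
/o/ meets the environment for rule 4 (before a voiced consonant) → [oː].
/n/ (between /o/ and /p/): no rule targets it → [n].
/p/ — between /n/ and /e/; rule 2 does not apply here → [p].
/e/ (word-final): rule 4 targets it, but not before a voiced consonant → unchanged [e].

[ɡiːˈɣaːmoːzoːnpe]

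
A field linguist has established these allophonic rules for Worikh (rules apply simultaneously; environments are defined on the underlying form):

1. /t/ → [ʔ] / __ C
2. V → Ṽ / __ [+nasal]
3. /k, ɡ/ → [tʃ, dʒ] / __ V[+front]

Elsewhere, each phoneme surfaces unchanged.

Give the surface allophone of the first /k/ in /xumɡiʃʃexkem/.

[tʃ]

/k/ meets the environment for rule 3 (before a front vowel) → [tʃ].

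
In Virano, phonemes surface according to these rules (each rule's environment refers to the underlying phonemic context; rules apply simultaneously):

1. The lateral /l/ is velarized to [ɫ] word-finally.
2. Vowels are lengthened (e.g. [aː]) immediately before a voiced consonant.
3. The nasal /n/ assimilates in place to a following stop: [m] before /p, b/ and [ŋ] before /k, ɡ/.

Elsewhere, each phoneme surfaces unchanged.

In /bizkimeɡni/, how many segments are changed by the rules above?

3

Segments that undergo a rule: /i/ → [iː] (rule 2); /i/ → [iː] (rule 2); /e/ → [eː] (rule 2).
All other segments surface unchanged.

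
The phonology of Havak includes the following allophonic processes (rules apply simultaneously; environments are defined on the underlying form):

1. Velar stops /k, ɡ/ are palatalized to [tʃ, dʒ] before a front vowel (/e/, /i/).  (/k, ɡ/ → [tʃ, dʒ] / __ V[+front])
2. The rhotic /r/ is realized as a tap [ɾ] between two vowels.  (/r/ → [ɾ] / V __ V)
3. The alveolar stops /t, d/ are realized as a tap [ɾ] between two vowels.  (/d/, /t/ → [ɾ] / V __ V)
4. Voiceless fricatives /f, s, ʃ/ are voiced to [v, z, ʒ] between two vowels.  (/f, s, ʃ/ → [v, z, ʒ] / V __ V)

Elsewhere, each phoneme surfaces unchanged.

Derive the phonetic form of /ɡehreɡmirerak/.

/ɡ/ (word-initial): before a front vowel, so rule 1 applies → [dʒ].
/e/ (between /ɡ/ and /h/) is unaffected → [e].
/h/ stays [h].
/r/ — between /h/ and /e/; rule 2 does not apply here → [r].
/e/ stays [e].
/ɡ/ (between /e/ and /m/): rule 1 targets it, but not before a front vowel → unchanged [ɡ].
/m/ (between /ɡ/ and /i/): no rule targets it → [m].
/i/ (between /m/ and /r/): no rule targets it → [i].
/r/ (between /i/ and /e/): between two vowels, so rule 2 applies → [ɾ].
/e/ — not in any rule's target class → [e].
Rule 2 applies to /r/ (between /e/ and /a/: between two vowels) → [ɾ].
/a/ (between /r/ and /k/) is unaffected → [a].
/k/ — word-final; rule 1 does not apply here → [k].

[dʒehreɡmiɾeɾak]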